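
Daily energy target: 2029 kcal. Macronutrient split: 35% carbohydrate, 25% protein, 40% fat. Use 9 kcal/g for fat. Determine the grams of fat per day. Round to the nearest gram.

90 g/day

Fat energy = 40% × 2029 = 811.6 kcal.
At 9 kcal/g: 811.6 ÷ 9 = 90.1778 g.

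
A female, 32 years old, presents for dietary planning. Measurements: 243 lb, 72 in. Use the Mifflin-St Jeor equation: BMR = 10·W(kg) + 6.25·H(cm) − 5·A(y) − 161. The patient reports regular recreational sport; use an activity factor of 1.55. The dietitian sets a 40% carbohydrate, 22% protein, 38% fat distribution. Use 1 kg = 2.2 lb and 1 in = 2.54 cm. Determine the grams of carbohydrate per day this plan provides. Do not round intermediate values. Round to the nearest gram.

Convert to metric: weight = 243 ÷ 2.2 = 110.4545 kg; height = 72 × 2.54 = 182.88 cm.
Mifflin-St Jeor (female): BMR = 10(110.4545) + 6.25(182.88) − 5(32) − 161 = 1104.5455 + 1143 − 160 − 161 = 1926.5455 kcal/day.
TEE = 1926.5455 × 1.55 = 2986.1455 kcal/day.
Carbohydrate energy = 40% × 2986.1455 = 1194.4582 kcal.
Carbohydrate = 1194.4582 ÷ 4 kcal/g = 298.6145 g.

299 g/day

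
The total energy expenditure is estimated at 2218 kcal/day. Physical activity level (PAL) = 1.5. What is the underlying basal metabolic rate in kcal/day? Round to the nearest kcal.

BMR = TEE ÷ activity factor = 2218 ÷ 1.5 = 1478.6667 kcal/day.

1479 kcal/day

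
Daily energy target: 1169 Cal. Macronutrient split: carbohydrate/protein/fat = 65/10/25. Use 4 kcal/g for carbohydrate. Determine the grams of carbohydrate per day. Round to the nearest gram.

Carbohydrate energy = 65% × 1169 = 759.85 kcal.
At 4 kcal/g: 759.85 ÷ 4 = 189.9625 g.

190 g/day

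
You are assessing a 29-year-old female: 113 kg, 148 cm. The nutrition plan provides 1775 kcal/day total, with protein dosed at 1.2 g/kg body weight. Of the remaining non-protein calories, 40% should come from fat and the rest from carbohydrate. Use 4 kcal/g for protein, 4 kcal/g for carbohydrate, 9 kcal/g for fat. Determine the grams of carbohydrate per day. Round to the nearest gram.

185 g/day

Protein = 1.2 × 113 = 135.6 g → 135.6 × 4 = 542.4 kcal.
Non-protein calories = 1775 − 542.4 = 1232.6 kcal.
Fat: 40% × 1232.6 = 493.04 kcal; carbohydrate: 739.56 kcal.
Carbohydrate: 739.56 kcal ÷ 4 kcal/g = 184.89 g.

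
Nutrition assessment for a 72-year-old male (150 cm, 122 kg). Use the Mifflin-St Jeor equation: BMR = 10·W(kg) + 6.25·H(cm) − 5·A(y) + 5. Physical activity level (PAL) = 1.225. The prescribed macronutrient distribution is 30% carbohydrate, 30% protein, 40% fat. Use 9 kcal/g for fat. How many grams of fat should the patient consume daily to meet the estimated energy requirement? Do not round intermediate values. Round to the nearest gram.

98 g/day

Mifflin-St Jeor (male): BMR = 10(122) + 6.25(150) − 5(72) + 5 = 1220 + 937.5 − 360 + 5 = 1802.5 kcal/day.
TEE = 1802.5 × 1.225 = 2208.0625 kcal/day.
Fat energy = 40% × 2208.0625 = 883.225 kcal.
Fat = 883.225 ÷ 9 kcal/g = 98.1361 g.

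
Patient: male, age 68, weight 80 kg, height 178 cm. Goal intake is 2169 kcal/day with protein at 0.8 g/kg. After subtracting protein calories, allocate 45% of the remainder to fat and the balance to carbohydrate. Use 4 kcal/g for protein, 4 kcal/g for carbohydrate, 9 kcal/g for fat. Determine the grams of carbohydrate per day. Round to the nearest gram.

263 g/day

Protein = 0.8 × 80 = 64 g → 64 × 4 = 256 kcal.
Non-protein calories = 2169 − 256 = 1913 kcal.
Fat: 45% × 1913 = 860.85 kcal; carbohydrate: 1052.15 kcal.
Carbohydrate: 1052.15 kcal ÷ 4 kcal/g = 263.0375 g.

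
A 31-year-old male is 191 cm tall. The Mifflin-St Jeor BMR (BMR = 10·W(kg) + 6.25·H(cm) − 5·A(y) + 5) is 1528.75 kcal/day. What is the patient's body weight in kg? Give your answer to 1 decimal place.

48.5 kg

1528.75 = 10·W + 6.25(191) − 5(31) + 5
10·W = 1528.75 − 1043.75 = 485, so W = 48.5 kg.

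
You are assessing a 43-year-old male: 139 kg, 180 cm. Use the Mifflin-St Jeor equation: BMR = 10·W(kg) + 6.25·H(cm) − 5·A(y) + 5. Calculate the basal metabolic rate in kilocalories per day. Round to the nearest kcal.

Mifflin-St Jeor (male): BMR = 10(139) + 6.25(180) − 5(43) + 5 = 1390 + 1125 − 215 + 5 = 2305 kcal/day.

2305 kilocalories per day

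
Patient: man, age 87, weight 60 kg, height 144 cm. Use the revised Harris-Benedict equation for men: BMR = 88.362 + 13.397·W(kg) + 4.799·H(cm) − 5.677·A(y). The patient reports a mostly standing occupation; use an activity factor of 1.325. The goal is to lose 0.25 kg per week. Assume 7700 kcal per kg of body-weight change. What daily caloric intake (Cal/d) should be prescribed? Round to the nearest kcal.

Harris-Benedict: BMR = 88.362 + 13.397(60) + 4.799(144) − 5.677(87) = 1089.339 kcal/day.
TEE = 1089.339 × 1.325 = 1443.3742 kcal/day.
Required daily deficit = 0.25 × 7700 ÷ 7 = 275 kcal/day.
Target intake = 1443.3742 − 275 = 1168.3742 kcal/day.

1168 Cal/d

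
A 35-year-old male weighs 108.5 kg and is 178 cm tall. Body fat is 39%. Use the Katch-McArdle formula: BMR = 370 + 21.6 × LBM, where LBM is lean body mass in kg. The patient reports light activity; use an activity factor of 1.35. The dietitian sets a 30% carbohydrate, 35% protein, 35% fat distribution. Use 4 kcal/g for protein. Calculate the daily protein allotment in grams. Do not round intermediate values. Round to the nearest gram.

213 g/day

LBM = 108.5 × (1 − 0.39) = 66.185 kg. Katch-McArdle: BMR = 370 + 21.6 × 66.185 = 1799.596 kcal/day.
TEE = 1799.596 × 1.35 = 2429.4546 kcal/day.
Protein energy = 35% × 2429.4546 = 850.3091 kcal.
Protein = 850.3091 ÷ 4 kcal/g = 212.5773 g.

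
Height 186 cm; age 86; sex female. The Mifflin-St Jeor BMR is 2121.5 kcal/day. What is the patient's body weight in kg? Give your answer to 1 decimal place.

155.0 kg

2121.5 = 10·W + 6.25(186) − 5(86) − 161
10·W = 2121.5 − 571.5 = 1550, so W = 155 kg.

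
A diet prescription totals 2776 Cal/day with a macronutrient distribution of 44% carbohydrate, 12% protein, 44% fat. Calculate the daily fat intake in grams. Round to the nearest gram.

136 g/day

Fat energy = 44% × 2776 = 1221.44 kcal.
At 9 kcal/g: 1221.44 ÷ 9 = 135.7156 g.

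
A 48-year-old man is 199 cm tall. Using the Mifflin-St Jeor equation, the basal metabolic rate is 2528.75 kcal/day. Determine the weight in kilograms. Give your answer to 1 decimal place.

152.0 kg

2528.75 = 10·W + 6.25(199) − 5(48) + 5
10·W = 2528.75 − 1008.75 = 1520, so W = 152 kg.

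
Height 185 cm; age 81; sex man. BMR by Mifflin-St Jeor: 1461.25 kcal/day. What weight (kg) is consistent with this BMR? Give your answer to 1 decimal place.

1461.25 = 10·W + 6.25(185) − 5(81) + 5
10·W = 1461.25 − 756.25 = 705, so W = 70.5 kg.

70.5 kg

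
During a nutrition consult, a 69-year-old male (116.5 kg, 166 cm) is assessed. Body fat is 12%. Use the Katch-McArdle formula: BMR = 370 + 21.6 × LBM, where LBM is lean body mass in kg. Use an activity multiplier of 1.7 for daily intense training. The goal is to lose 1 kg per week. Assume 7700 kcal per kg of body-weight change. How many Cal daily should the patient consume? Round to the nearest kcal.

LBM = 116.5 × (1 − 0.12) = 102.52 kg. Katch-McArdle: BMR = 370 + 21.6 × 102.52 = 2584.432 kcal/day.
TEE = 2584.432 × 1.7 = 4393.5344 kcal/day.
Required daily deficit = 1 × 7700 ÷ 7 = 1100 kcal/day.
Target intake = 4393.5344 − 1100 = 3293.5344 kcal/day.

3294 Cal daily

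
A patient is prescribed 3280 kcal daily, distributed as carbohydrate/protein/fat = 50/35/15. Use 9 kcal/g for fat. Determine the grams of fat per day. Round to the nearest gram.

55 g/day

Fat energy = 15% × 3280 = 492 kcal.
At 9 kcal/g: 492 ÷ 9 = 54.6667 g.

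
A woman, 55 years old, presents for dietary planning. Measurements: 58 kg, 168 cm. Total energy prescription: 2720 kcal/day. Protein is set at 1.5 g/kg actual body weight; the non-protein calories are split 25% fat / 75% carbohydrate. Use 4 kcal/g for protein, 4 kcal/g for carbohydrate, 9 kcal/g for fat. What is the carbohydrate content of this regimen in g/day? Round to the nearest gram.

Protein = 1.5 × 58 = 87 g → 87 × 4 = 348 kcal.
Non-protein calories = 2720 − 348 = 2372 kcal.
Fat: 25% × 2372 = 593 kcal; carbohydrate: 1779 kcal.
Carbohydrate: 1779 kcal ÷ 4 kcal/g = 444.75 g.

445 g/day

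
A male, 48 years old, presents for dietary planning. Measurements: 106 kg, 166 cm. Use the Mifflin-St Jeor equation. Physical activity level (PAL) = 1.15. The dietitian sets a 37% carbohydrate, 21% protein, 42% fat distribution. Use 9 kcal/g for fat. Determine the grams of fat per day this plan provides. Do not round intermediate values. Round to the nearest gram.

100 g/day

Mifflin-St Jeor (male): BMR = 10(106) + 6.25(166) − 5(48) + 5 = 1060 + 1037.5 − 240 + 5 = 1862.5 kcal/day.
TEE = 1862.5 × 1.15 = 2141.875 kcal/day.
Fat energy = 42% × 2141.875 = 899.5875 kcal.
Fat = 899.5875 ÷ 9 kcal/g = 99.9542 g.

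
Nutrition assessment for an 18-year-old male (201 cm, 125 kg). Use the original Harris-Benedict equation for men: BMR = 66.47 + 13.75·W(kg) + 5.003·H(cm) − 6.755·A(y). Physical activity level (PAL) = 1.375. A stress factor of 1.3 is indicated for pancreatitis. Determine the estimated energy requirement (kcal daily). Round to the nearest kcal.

4771 kcal daily

Harris-Benedict: BMR = 66.47 + 13.75(125) + 5.003(201) − 6.755(18) = 2669.233 kcal/day.
TEE = BMR × activity factor = 2669.233 × 1.375 = 3670.1954 kcal/day.
Apply stress factor: 3670.1954 × 1.3 = 4771.254 kcal/day.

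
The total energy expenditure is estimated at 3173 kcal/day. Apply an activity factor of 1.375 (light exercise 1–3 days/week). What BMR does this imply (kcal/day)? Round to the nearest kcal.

2308 kcal/day

BMR = TEE ÷ activity factor = 3173 ÷ 1.375 = 2307.6364 kcal/day.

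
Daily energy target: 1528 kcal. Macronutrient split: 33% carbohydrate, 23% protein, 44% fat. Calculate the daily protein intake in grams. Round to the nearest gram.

88 g/day

Protein energy = 23% × 1528 = 351.44 kcal.
At 4 kcal/g: 351.44 ÷ 4 = 87.86 g.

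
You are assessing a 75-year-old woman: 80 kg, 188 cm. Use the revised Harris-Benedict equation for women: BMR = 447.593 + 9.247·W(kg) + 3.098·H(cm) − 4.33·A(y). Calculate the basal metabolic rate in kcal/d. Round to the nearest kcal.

1445 kcal/d

Harris-Benedict: BMR = 447.593 + 9.247(80) + 3.098(188) − 4.33(75) = 1445.027 kcal/day.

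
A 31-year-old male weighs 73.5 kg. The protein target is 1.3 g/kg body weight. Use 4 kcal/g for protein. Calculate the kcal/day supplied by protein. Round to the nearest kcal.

Protein = 1.3 g/kg × 73.5 kg = 95.55 g/day.
Protein energy = 95.55 g × 4 kcal/g = 382.2 kcal/day.

382 kcal/day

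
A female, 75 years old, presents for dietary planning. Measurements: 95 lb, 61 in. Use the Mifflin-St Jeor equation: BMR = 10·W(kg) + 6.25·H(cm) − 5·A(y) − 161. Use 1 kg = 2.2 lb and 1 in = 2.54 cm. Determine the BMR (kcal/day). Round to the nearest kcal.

Convert to metric: weight = 95 ÷ 2.2 = 43.1818 kg; height = 61 × 2.54 = 154.94 cm.
Mifflin-St Jeor (female): BMR = 10(43.1818) + 6.25(154.94) − 5(75) − 161 = 431.8182 + 968.375 − 375 − 161 = 864.1932 kcal/day.

864 kcal/day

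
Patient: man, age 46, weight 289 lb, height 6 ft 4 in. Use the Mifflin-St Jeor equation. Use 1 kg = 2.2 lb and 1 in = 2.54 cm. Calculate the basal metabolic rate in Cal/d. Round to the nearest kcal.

2295 Cal/d

Convert to metric: weight = 289 ÷ 2.2 = 131.3636 kg; height = (6×12 + 4) × 2.54 = 76 × 2.54 = 193.04 cm.
Mifflin-St Jeor (male): BMR = 10(131.3636) + 6.25(193.04) − 5(46) + 5 = 1313.6364 + 1206.5 − 230 + 5 = 2295.1364 kcal/day.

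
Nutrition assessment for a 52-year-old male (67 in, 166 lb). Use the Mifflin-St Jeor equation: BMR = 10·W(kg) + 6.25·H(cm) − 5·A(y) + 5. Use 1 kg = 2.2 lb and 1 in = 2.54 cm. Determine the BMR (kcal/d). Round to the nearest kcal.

Convert to metric: weight = 166 ÷ 2.2 = 75.4545 kg; height = 67 × 2.54 = 170.18 cm.
Mifflin-St Jeor (male): BMR = 10(75.4545) + 6.25(170.18) − 5(52) + 5 = 754.5455 + 1063.625 − 260 + 5 = 1563.1705 kcal/day.

1563 kcal/d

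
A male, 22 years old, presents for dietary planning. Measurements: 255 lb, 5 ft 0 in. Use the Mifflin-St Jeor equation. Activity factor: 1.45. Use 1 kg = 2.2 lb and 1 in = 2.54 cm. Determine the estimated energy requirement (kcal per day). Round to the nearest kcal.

Convert to metric: weight = 255 ÷ 2.2 = 115.9091 kg; height = (5×12 + 0) × 2.54 = 60 × 2.54 = 152.4 cm.
Mifflin-St Jeor (male): BMR = 10(115.9091) + 6.25(152.4) − 5(22) + 5 = 1159.0909 + 952.5 − 110 + 5 = 2006.5909 kcal/day.
TEE = BMR × activity factor = 2006.5909 × 1.45 = 2909.5568 kcal/day.

2910 kcal per day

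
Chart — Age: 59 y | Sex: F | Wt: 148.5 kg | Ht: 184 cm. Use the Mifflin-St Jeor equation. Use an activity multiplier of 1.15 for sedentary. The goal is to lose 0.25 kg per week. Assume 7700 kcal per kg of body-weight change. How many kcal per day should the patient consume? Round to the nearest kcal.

2231 kcal per day

Mifflin-St Jeor (female): BMR = 10(148.5) + 6.25(184) − 5(59) − 161 = 1485 + 1150 − 295 − 161 = 2179 kcal/day.
TEE = 2179 × 1.15 = 2505.85 kcal/day.
Required daily deficit = 0.25 × 7700 ÷ 7 = 275 kcal/day.
Target intake = 2505.85 − 275 = 2230.85 kcal/day.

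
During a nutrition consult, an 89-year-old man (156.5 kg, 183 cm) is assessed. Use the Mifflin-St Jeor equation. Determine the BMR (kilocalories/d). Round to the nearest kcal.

Mifflin-St Jeor (male): BMR = 10(156.5) + 6.25(183) − 5(89) + 5 = 1565 + 1143.75 − 445 + 5 = 2268.75 kcal/day.

2269 kilocalories/d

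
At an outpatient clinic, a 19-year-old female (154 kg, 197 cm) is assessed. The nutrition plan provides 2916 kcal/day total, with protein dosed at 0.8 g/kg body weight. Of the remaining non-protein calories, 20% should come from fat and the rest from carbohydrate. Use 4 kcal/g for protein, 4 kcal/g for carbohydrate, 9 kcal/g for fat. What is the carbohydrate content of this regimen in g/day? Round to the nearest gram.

485 g/day

Protein = 0.8 × 154 = 123.2 g → 123.2 × 4 = 492.8 kcal.
Non-protein calories = 2916 − 492.8 = 2423.2 kcal.
Fat: 20% × 2423.2 = 484.64 kcal; carbohydrate: 1938.56 kcal.
Carbohydrate: 1938.56 kcal ÷ 4 kcal/g = 484.64 g.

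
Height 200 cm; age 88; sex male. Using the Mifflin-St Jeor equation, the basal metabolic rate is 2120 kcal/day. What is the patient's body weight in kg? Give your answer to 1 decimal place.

130.5 kg

2120 = 10·W + 6.25(200) − 5(88) + 5
10·W = 2120 − 815 = 1305, so W = 130.5 kg.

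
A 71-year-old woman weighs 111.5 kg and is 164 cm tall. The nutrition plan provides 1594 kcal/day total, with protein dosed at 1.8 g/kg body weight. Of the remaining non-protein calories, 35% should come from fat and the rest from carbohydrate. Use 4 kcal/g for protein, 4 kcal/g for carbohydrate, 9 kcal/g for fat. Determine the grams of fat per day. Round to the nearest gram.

31 g/day

Protein = 1.8 × 111.5 = 200.7 g → 200.7 × 4 = 802.8 kcal.
Non-protein calories = 1594 − 802.8 = 791.2 kcal.
Fat: 35% × 791.2 = 276.92 kcal; carbohydrate: 514.28 kcal.
Fat: 276.92 kcal ÷ 9 kcal/g = 30.7689 g.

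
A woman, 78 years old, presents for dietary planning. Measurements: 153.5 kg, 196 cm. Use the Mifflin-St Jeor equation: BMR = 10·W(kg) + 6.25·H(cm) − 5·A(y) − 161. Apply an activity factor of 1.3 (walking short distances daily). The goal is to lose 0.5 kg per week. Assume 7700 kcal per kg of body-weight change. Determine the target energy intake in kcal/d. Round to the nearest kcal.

2322 kcal/d

Mifflin-St Jeor (female): BMR = 10(153.5) + 6.25(196) − 5(78) − 161 = 1535 + 1225 − 390 − 161 = 2209 kcal/day.
TEE = 2209 × 1.3 = 2871.7 kcal/day.
Required daily deficit = 0.5 × 7700 ÷ 7 = 550 kcal/day.
Target intake = 2871.7 − 550 = 2321.7 kcal/day.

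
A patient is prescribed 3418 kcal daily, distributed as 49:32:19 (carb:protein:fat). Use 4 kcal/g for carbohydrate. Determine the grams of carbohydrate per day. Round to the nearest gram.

Carbohydrate energy = 49% × 3418 = 1674.82 kcal.
At 4 kcal/g: 1674.82 ÷ 4 = 418.705 g.

419 g/day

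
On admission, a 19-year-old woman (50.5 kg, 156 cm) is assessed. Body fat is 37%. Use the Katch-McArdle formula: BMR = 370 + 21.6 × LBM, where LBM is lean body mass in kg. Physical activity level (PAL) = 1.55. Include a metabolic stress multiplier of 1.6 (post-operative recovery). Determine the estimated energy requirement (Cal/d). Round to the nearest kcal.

2622 Cal/d

LBM = 50.5 × (1 − 0.37) = 31.815 kg. Katch-McArdle: BMR = 370 + 21.6 × 31.815 = 1057.204 kcal/day.
TEE = BMR × activity factor = 1057.204 × 1.55 = 1638.6662 kcal/day.
Apply stress factor: 1638.6662 × 1.6 = 2621.8659 kcal/day.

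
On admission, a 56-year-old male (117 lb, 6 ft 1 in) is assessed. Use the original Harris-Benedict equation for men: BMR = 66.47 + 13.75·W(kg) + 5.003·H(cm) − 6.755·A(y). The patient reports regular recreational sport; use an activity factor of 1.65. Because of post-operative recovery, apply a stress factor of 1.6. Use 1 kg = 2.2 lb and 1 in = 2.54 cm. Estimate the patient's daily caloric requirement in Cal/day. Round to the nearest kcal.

Convert to metric: weight = 117 ÷ 2.2 = 53.1818 kg; height = (6×12 + 1) × 2.54 = 73 × 2.54 = 185.42 cm.
Harris-Benedict: BMR = 66.47 + 13.75(53.1818) + 5.003(185.42) − 6.755(56) = 1347.0963 kcal/day.
TEE = BMR × activity factor = 1347.0963 × 1.65 = 2222.7088 kcal/day.
Apply stress factor: 2222.7088 × 1.6 = 3556.3341 kcal/day.

3556 Cal/day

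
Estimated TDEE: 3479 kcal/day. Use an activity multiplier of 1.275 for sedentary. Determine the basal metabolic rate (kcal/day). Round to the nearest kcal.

2729 kcal/day

BMR = TEE ÷ activity factor = 3479 ÷ 1.275 = 2728.6275 kcal/day.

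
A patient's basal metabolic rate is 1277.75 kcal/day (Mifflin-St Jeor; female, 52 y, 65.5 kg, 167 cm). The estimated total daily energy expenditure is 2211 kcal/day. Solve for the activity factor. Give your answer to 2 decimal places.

1.73

Activity factor = TEE ÷ BMR = 2211 ÷ 1277.75 = 1.73.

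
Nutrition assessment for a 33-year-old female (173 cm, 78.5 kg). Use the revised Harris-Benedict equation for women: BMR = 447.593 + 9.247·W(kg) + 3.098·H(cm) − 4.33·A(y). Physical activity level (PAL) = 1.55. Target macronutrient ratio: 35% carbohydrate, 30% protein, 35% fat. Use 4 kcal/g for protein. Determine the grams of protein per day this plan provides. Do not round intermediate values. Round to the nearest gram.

Harris-Benedict: BMR = 447.593 + 9.247(78.5) + 3.098(173) − 4.33(33) = 1566.5465 kcal/day.
TEE = 1566.5465 × 1.55 = 2428.1471 kcal/day.
Protein energy = 30% × 2428.1471 = 728.4441 kcal.
Protein = 728.4441 ÷ 4 kcal/g = 182.111 g.

182 g/day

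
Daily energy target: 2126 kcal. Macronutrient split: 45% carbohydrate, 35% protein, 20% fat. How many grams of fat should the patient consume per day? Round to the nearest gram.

Fat energy = 20% × 2126 = 425.2 kcal.
At 9 kcal/g: 425.2 ÷ 9 = 47.2444 g.

47 g/day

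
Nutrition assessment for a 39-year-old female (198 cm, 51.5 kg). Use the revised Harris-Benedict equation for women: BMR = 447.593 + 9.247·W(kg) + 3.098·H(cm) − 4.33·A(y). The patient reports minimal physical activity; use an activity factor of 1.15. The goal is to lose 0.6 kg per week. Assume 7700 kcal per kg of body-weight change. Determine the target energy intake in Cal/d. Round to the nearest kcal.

Harris-Benedict: BMR = 447.593 + 9.247(51.5) + 3.098(198) − 4.33(39) = 1368.3475 kcal/day.
TEE = 1368.3475 × 1.15 = 1573.5996 kcal/day.
Required daily deficit = 0.6 × 7700 ÷ 7 = 660 kcal/day.
Target intake = 1573.5996 − 660 = 913.5996 kcal/day.

914 Cal/d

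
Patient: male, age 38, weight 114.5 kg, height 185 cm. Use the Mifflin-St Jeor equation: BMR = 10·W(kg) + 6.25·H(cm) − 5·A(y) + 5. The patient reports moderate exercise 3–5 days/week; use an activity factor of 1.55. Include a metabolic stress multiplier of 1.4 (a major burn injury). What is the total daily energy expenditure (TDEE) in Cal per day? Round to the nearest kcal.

Mifflin-St Jeor (male): BMR = 10(114.5) + 6.25(185) − 5(38) + 5 = 1145 + 1156.25 − 190 + 5 = 2116.25 kcal/day.
TEE = BMR × activity factor = 2116.25 × 1.55 = 3280.1875 kcal/day.
Apply stress factor: 3280.1875 × 1.4 = 4592.2625 kcal/day.

4592 Cal per day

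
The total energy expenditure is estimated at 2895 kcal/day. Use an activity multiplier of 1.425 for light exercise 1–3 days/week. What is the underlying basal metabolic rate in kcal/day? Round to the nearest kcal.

2032 kcal/day

BMR = TEE ÷ activity factor = 2895 ÷ 1.425 = 2031.5789 kcal/day.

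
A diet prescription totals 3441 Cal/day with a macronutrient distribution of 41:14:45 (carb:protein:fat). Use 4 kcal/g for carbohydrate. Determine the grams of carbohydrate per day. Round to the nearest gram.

Carbohydrate energy = 41% × 3441 = 1410.81 kcal.
At 4 kcal/g: 1410.81 ÷ 4 = 352.7025 g.

353 g/day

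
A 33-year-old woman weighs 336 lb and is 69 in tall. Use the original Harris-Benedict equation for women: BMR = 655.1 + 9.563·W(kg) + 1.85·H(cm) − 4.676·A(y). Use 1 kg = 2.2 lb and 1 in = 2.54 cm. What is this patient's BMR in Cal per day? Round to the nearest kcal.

Convert to metric: weight = 336 ÷ 2.2 = 152.7273 kg; height = 69 × 2.54 = 175.26 cm.
Harris-Benedict: BMR = 655.1 + 9.563(152.7273) + 1.85(175.26) − 4.676(33) = 2285.5539 kcal/day.

2286 Cal per day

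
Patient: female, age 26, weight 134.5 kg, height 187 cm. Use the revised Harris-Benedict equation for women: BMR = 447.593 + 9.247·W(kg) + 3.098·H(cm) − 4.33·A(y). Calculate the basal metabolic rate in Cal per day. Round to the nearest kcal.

2158 Cal per day

Harris-Benedict: BMR = 447.593 + 9.247(134.5) + 3.098(187) − 4.33(26) = 2158.0605 kcal/day.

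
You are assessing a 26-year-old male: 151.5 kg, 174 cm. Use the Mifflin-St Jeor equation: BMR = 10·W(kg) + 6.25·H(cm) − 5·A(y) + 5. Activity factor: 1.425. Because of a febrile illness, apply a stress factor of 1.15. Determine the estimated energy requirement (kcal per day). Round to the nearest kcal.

Mifflin-St Jeor (male): BMR = 10(151.5) + 6.25(174) − 5(26) + 5 = 1515 + 1087.5 − 130 + 5 = 2477.5 kcal/day.
TEE = BMR × activity factor = 2477.5 × 1.425 = 3530.4375 kcal/day.
Apply stress factor: 3530.4375 × 1.15 = 4060.0031 kcal/day.

4060 kcal per day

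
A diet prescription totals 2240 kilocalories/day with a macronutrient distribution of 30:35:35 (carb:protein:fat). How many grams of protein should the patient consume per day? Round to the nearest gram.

Protein energy = 35% × 2240 = 784 kcal.
At 4 kcal/g: 784 ÷ 4 = 196 g.

196 g/day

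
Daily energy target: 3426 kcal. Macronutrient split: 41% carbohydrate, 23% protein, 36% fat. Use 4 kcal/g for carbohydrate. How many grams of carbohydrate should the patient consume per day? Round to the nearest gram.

Carbohydrate energy = 41% × 3426 = 1404.66 kcal.
At 4 kcal/g: 1404.66 ÷ 4 = 351.165 g.

351 g/day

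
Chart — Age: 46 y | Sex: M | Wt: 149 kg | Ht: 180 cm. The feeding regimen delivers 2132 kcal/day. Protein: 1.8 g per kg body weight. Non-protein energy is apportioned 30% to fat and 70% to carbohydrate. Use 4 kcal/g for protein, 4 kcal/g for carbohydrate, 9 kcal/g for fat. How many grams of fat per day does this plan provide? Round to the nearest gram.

35 g/day

Protein = 1.8 × 149 = 268.2 g → 268.2 × 4 = 1072.8 kcal.
Non-protein calories = 2132 − 1072.8 = 1059.2 kcal.
Fat: 30% × 1059.2 = 317.76 kcal; carbohydrate: 741.44 kcal.
Fat: 317.76 kcal ÷ 9 kcal/g = 35.3067 g.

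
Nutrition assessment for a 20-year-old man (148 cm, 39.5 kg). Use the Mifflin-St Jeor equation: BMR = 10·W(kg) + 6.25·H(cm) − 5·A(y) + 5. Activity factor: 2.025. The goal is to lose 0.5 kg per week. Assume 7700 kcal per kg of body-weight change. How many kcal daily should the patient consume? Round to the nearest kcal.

1931 kcal daily

Mifflin-St Jeor (male): BMR = 10(39.5) + 6.25(148) − 5(20) + 5 = 395 + 925 − 100 + 5 = 1225 kcal/day.
TEE = 1225 × 2.025 = 2480.625 kcal/day.
Required daily deficit = 0.5 × 7700 ÷ 7 = 550 kcal/day.
Target intake = 2480.625 − 550 = 1930.625 kcal/day.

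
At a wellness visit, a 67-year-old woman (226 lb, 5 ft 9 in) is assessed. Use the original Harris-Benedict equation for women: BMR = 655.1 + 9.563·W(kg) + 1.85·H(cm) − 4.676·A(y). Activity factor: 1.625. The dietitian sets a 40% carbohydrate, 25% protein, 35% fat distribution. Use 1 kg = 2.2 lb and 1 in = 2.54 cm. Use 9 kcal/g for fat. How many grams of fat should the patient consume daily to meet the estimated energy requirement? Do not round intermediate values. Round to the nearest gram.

Convert to metric: weight = 226 ÷ 2.2 = 102.7273 kg; height = (5×12 + 9) × 2.54 = 69 × 2.54 = 175.26 cm.
Harris-Benedict: BMR = 655.1 + 9.563(102.7273) + 1.85(175.26) − 4.676(67) = 1648.4199 kcal/day.
TEE = 1648.4199 × 1.625 = 2678.6824 kcal/day.
Fat energy = 35% × 2678.6824 = 937.5388 kcal.
Fat = 937.5388 ÷ 9 kcal/g = 104.171 g.

104 g/day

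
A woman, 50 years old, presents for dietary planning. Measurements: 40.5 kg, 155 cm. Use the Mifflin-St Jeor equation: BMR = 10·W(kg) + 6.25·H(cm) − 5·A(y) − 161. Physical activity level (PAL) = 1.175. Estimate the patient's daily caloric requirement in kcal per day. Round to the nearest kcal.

Mifflin-St Jeor (female): BMR = 10(40.5) + 6.25(155) − 5(50) − 161 = 405 + 968.75 − 250 − 161 = 962.75 kcal/day.
TEE = BMR × activity factor = 962.75 × 1.175 = 1131.2313 kcal/day.

1131 kcal per day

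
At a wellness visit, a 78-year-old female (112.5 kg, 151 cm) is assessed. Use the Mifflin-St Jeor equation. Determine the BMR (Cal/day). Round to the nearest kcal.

Mifflin-St Jeor (female): BMR = 10(112.5) + 6.25(151) − 5(78) − 161 = 1125 + 943.75 − 390 − 161 = 1517.75 kcal/day.

1518 Cal/day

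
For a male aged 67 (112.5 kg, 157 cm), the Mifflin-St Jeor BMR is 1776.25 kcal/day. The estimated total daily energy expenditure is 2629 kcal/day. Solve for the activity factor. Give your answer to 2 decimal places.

Activity factor = TEE ÷ BMR = 2629 ÷ 1776.25 = 1.48.

1.48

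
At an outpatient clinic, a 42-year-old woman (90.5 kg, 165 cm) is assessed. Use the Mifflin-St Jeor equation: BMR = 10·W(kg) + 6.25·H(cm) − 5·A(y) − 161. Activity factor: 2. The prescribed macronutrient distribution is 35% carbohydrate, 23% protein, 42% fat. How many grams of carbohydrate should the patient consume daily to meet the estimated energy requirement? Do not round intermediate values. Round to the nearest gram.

Mifflin-St Jeor (female): BMR = 10(90.5) + 6.25(165) − 5(42) − 161 = 905 + 1031.25 − 210 − 161 = 1565.25 kcal/day.
TEE = 1565.25 × 2 = 3130.5 kcal/day.
Carbohydrate energy = 35% × 3130.5 = 1095.675 kcal.
Carbohydrate = 1095.675 ÷ 4 kcal/g = 273.9188 g.

274 g/day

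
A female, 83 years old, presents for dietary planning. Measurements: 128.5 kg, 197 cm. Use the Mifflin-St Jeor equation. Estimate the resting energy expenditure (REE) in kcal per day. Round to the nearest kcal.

1940 kcal per day

Mifflin-St Jeor (female): BMR = 10(128.5) + 6.25(197) − 5(83) − 161 = 1285 + 1231.25 − 415 − 161 = 1940.25 kcal/day.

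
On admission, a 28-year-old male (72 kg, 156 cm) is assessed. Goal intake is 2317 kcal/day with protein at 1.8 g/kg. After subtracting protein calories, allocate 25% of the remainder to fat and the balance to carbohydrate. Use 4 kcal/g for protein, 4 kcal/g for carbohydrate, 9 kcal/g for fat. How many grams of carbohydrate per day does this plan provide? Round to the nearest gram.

Protein = 1.8 × 72 = 129.6 g → 129.6 × 4 = 518.4 kcal.
Non-protein calories = 2317 − 518.4 = 1798.6 kcal.
Fat: 25% × 1798.6 = 449.65 kcal; carbohydrate: 1348.95 kcal.
Carbohydrate: 1348.95 kcal ÷ 4 kcal/g = 337.2375 g.

337 g/day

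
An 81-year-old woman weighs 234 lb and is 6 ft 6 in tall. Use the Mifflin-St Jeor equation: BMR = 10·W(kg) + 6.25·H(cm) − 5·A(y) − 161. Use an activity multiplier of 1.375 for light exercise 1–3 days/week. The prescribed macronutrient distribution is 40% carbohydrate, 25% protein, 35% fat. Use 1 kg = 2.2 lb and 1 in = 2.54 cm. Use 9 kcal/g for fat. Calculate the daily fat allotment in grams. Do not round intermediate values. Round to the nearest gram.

Convert to metric: weight = 234 ÷ 2.2 = 106.3636 kg; height = (6×12 + 6) × 2.54 = 78 × 2.54 = 198.12 cm.
Mifflin-St Jeor (female): BMR = 10(106.3636) + 6.25(198.12) − 5(81) − 161 = 1063.6364 + 1238.25 − 405 − 161 = 1735.8864 kcal/day.
TEE = 1735.8864 × 1.375 = 2386.8438 kcal/day.
Fat energy = 35% × 2386.8438 = 835.3953 kcal.
Fat = 835.3953 ÷ 9 kcal/g = 92.8217 g.

93 g/day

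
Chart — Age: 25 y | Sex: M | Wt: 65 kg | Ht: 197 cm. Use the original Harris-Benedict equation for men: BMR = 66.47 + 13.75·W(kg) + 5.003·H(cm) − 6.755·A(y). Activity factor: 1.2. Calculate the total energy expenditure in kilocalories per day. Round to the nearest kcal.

2132 kilocalories per day

Harris-Benedict: BMR = 66.47 + 13.75(65) + 5.003(197) − 6.755(25) = 1776.936 kcal/day.
TEE = BMR × activity factor = 1776.936 × 1.2 = 2132.3232 kcal/day.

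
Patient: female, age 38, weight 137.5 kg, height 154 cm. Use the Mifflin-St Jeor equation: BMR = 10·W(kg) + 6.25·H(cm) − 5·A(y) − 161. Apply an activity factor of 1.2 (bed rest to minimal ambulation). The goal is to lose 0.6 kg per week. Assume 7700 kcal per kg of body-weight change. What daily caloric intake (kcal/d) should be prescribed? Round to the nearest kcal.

1724 kcal/d

Mifflin-St Jeor (female): BMR = 10(137.5) + 6.25(154) − 5(38) − 161 = 1375 + 962.5 − 190 − 161 = 1986.5 kcal/day.
TEE = 1986.5 × 1.2 = 2383.8 kcal/day.
Required daily deficit = 0.6 × 7700 ÷ 7 = 660 kcal/day.
Target intake = 2383.8 − 660 = 1723.8 kcal/day.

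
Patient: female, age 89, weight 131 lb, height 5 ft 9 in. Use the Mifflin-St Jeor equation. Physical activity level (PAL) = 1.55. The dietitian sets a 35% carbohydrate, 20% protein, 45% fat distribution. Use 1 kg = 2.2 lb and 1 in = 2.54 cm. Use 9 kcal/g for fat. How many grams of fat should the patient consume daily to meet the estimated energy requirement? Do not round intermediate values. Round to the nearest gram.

Convert to metric: weight = 131 ÷ 2.2 = 59.5455 kg; height = (5×12 + 9) × 2.54 = 69 × 2.54 = 175.26 cm.
Mifflin-St Jeor (female): BMR = 10(59.5455) + 6.25(175.26) − 5(89) − 161 = 595.4545 + 1095.375 − 445 − 161 = 1084.8295 kcal/day.
TEE = 1084.8295 × 1.55 = 1681.4858 kcal/day.
Fat energy = 45% × 1681.4858 = 756.6686 kcal.
Fat = 756.6686 ÷ 9 kcal/g = 84.0743 g.

84 g/day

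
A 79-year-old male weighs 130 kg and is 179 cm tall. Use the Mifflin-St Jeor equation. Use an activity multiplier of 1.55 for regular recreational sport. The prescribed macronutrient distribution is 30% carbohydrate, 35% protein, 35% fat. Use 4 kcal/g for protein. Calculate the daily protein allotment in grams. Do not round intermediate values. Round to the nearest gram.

275 g/day

Mifflin-St Jeor (male): BMR = 10(130) + 6.25(179) − 5(79) + 5 = 1300 + 1118.75 − 395 + 5 = 2028.75 kcal/day.
TEE = 2028.75 × 1.55 = 3144.5625 kcal/day.
Protein energy = 35% × 3144.5625 = 1100.5969 kcal.
Protein = 1100.5969 ÷ 4 kcal/g = 275.1492 g.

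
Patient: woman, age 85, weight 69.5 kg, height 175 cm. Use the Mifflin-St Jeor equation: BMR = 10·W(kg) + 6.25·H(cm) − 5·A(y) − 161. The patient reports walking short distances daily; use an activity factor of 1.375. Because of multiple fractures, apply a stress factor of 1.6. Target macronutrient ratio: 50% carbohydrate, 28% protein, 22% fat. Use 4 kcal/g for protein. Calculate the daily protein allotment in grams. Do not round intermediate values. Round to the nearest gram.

Mifflin-St Jeor (female): BMR = 10(69.5) + 6.25(175) − 5(85) − 161 = 695 + 1093.75 − 425 − 161 = 1202.75 kcal/day.
TEE = 1202.75 × 1.375 = 1653.7813 kcal/day.
With stress factor 1.6: 1653.7813 × 1.6 = 2646.05 kcal/day.
Protein energy = 28% × 2646.05 = 740.894 kcal.
Protein = 740.894 ÷ 4 kcal/g = 185.2235 g.

185 g/day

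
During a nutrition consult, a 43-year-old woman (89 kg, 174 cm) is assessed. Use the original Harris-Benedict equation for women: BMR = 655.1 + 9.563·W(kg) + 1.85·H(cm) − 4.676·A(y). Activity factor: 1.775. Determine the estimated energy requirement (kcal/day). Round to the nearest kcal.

2888 kcal/day

Harris-Benedict: BMR = 655.1 + 9.563(89) + 1.85(174) − 4.676(43) = 1627.039 kcal/day.
TEE = BMR × activity factor = 1627.039 × 1.775 = 2887.9942 kcal/day.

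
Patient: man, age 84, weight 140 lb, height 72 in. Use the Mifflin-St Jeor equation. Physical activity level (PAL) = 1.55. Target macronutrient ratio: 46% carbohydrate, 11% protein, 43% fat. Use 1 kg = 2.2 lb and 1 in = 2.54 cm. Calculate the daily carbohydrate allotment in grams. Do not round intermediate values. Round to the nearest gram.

243 g/day

Convert to metric: weight = 140 ÷ 2.2 = 63.6364 kg; height = 72 × 2.54 = 182.88 cm.
Mifflin-St Jeor (male): BMR = 10(63.6364) + 6.25(182.88) − 5(84) + 5 = 636.3636 + 1143 − 420 + 5 = 1364.3636 kcal/day.
TEE = 1364.3636 × 1.55 = 2114.7636 kcal/day.
Carbohydrate energy = 46% × 2114.7636 = 972.7913 kcal.
Carbohydrate = 972.7913 ÷ 4 kcal/g = 243.1978 g.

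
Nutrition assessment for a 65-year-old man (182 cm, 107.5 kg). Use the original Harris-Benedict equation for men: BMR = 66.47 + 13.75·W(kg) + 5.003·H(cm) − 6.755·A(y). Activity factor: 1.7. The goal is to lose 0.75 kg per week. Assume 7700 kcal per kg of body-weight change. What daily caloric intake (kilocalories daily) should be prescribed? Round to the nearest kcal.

2602 kilocalories daily

Harris-Benedict: BMR = 66.47 + 13.75(107.5) + 5.003(182) − 6.755(65) = 2016.066 kcal/day.
TEE = 2016.066 × 1.7 = 3427.3122 kcal/day.
Required daily deficit = 0.75 × 7700 ÷ 7 = 825 kcal/day.
Target intake = 3427.3122 − 825 = 2602.3122 kcal/day.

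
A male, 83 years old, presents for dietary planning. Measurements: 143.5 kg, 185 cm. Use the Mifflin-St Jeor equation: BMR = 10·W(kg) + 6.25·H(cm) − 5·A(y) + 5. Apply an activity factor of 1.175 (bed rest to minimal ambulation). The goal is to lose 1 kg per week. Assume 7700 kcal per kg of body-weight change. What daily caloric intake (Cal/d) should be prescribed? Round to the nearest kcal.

Mifflin-St Jeor (male): BMR = 10(143.5) + 6.25(185) − 5(83) + 5 = 1435 + 1156.25 − 415 + 5 = 2181.25 kcal/day.
TEE = 2181.25 × 1.175 = 2562.9688 kcal/day.
Required daily deficit = 1 × 7700 ÷ 7 = 1100 kcal/day.
Target intake = 2562.9688 − 1100 = 1462.9688 kcal/day.

1463 Cal/d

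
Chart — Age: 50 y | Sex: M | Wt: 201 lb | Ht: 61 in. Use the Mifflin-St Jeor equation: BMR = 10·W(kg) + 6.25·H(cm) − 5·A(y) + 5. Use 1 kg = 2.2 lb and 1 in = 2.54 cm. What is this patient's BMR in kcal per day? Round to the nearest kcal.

1637 kcal per day

Convert to metric: weight = 201 ÷ 2.2 = 91.3636 kg; height = 61 × 2.54 = 154.94 cm.
Mifflin-St Jeor (male): BMR = 10(91.3636) + 6.25(154.94) − 5(50) + 5 = 913.6364 + 968.375 − 250 + 5 = 1637.0114 kcal/day.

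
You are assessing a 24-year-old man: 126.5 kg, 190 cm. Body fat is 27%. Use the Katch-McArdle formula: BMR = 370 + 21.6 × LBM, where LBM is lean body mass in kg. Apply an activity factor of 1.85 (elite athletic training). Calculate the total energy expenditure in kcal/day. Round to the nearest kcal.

4375 kcal/day

LBM = 126.5 × (1 − 0.27) = 92.345 kg. Katch-McArdle: BMR = 370 + 21.6 × 92.345 = 2364.652 kcal/day.
TEE = BMR × activity factor = 2364.652 × 1.85 = 4374.6062 kcal/day.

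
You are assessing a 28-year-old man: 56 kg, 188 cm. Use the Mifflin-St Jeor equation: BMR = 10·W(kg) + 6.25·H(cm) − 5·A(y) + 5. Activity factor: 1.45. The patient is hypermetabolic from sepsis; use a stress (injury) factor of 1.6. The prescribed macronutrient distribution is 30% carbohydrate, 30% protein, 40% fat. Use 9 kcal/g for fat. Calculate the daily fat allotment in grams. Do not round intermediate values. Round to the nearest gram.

165 g/day

Mifflin-St Jeor (male): BMR = 10(56) + 6.25(188) − 5(28) + 5 = 560 + 1175 − 140 + 5 = 1600 kcal/day.
TEE = 1600 × 1.45 = 2320 kcal/day.
With stress factor 1.6: 2320 × 1.6 = 3712 kcal/day.
Fat energy = 40% × 3712 = 1484.8 kcal.
Fat = 1484.8 ÷ 9 kcal/g = 164.9778 g.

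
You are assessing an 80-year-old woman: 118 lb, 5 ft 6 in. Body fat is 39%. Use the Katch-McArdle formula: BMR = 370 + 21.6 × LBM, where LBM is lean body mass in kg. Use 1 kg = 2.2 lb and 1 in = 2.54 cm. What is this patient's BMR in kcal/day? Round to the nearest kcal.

1077 kcal/day

Convert to metric: weight = 118 ÷ 2.2 = 53.6364 kg; height = (5×12 + 6) × 2.54 = 66 × 2.54 = 167.64 cm.
LBM = 53.6364 × (1 − 0.39) = 32.7182 kg. Katch-McArdle: BMR = 370 + 21.6 × 32.7182 = 1076.7127 kcal/day.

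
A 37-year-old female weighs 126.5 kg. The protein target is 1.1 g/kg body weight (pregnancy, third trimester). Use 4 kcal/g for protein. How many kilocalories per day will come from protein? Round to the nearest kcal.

557 kcal/day

Protein = 1.1 g/kg × 126.5 kg = 139.15 g/day.
Protein energy = 139.15 g × 4 kcal/g = 556.6 kcal/day.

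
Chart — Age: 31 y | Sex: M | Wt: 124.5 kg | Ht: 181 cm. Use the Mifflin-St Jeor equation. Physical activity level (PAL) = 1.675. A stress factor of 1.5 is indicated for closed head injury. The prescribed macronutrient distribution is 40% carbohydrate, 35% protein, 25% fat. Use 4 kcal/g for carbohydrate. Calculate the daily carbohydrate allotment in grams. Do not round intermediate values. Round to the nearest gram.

559 g/day

Mifflin-St Jeor (male): BMR = 10(124.5) + 6.25(181) − 5(31) + 5 = 1245 + 1131.25 − 155 + 5 = 2226.25 kcal/day.
TEE = 2226.25 × 1.675 = 3728.9688 kcal/day.
With stress factor 1.5: 3728.9688 × 1.5 = 5593.4531 kcal/day.
Carbohydrate energy = 40% × 5593.4531 = 2237.3813 kcal.
Carbohydrate = 2237.3813 ÷ 4 kcal/g = 559.3453 g.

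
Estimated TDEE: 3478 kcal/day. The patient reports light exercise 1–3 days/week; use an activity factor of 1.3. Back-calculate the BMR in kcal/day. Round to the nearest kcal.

2675 kcal/day

BMR = TEE ÷ activity factor = 3478 ÷ 1.3 = 2675.3846 kcal/day.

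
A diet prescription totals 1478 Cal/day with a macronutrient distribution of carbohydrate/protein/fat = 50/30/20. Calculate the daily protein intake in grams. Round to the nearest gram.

111 g/day

Protein energy = 30% × 1478 = 443.4 kcal.
At 4 kcal/g: 443.4 ÷ 4 = 110.85 g.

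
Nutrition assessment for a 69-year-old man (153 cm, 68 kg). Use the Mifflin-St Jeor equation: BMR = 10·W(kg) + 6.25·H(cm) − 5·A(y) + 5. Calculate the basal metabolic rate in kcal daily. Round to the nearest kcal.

Mifflin-St Jeor (male): BMR = 10(68) + 6.25(153) − 5(69) + 5 = 680 + 956.25 − 345 + 5 = 1296.25 kcal/day.

1296 kcal daily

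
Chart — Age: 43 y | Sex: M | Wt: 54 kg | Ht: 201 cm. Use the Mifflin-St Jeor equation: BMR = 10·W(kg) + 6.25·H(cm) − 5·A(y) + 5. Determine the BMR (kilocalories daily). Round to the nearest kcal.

1586 kilocalories daily

Mifflin-St Jeor (male): BMR = 10(54) + 6.25(201) − 5(43) + 5 = 540 + 1256.25 − 215 + 5 = 1586.25 kcal/day.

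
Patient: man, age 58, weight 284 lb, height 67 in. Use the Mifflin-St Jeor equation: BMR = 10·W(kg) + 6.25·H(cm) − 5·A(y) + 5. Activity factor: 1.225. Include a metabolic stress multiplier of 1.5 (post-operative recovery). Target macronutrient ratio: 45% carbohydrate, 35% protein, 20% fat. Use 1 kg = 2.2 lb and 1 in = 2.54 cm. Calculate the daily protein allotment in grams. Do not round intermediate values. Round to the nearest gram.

Convert to metric: weight = 284 ÷ 2.2 = 129.0909 kg; height = 67 × 2.54 = 170.18 cm.
Mifflin-St Jeor (male): BMR = 10(129.0909) + 6.25(170.18) − 5(58) + 5 = 1290.9091 + 1063.625 − 290 + 5 = 2069.5341 kcal/day.
TEE = 2069.5341 × 1.225 = 2535.1793 kcal/day.
With stress factor 1.5: 2535.1793 × 1.5 = 3802.7689 kcal/day.
Protein energy = 35% × 3802.7689 = 1330.9691 kcal.
Protein = 1330.9691 ÷ 4 kcal/g = 332.7423 g.

333 g/day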